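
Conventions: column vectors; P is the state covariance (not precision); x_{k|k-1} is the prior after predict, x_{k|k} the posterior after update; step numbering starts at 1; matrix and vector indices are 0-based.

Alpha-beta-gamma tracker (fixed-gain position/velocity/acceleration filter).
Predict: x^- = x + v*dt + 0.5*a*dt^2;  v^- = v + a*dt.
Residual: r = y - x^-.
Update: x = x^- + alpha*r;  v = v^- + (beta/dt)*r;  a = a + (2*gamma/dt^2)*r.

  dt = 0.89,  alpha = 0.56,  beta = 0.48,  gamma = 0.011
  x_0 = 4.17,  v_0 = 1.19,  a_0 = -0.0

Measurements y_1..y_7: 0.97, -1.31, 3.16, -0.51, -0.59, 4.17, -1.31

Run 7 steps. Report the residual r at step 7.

step 1: x_pred=5.2291  r=-4.2591  x^+=2.8440  v^+=-1.1070  a^+=-0.1183
step 2: x_pred=1.8119  r=-3.1219  x^+=0.0636  v^+=-2.8960  a^+=-0.2050
step 3: x_pred=-2.5950  r=5.7550  x^+=0.6278  v^+=0.0253  a^+=-0.0452
step 4: x_pred=0.6325  r=-1.1425  x^+=-0.0073  v^+=-0.6310  a^+=-0.0769
step 5: x_pred=-0.5994  r=0.0094  x^+=-0.5941  v^+=-0.6944  a^+=-0.0766
step 6: x_pred=-1.2425  r=5.4125  x^+=1.7885  v^+=2.1565  a^+=0.0737
step 7: x_pred=3.7370  r=-5.0470  x^+=0.9107  v^+=-0.4999  a^+=-0.0665

resid = -5.0470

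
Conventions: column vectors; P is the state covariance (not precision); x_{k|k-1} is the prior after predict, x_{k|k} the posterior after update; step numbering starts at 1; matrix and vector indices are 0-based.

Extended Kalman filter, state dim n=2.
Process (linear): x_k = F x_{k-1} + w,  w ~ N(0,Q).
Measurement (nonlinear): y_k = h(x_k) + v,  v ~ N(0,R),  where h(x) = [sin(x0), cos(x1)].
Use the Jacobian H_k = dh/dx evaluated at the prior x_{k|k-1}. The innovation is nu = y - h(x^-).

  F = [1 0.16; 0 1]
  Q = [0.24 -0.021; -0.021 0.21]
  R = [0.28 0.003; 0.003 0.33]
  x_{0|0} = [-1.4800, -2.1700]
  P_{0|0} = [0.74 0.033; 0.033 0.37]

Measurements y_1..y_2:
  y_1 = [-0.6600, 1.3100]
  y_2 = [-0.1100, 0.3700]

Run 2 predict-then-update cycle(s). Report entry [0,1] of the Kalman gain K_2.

K[0,1] = 0.0355

step 1: x^-=[-1.8272, -2.1700]  P^-=[1.0000 0.0712; 0.0712 0.5800]  H_jac=[-0.2536 0.0000; 0.0000 0.8258]  S=[0.3443 -0.0119; -0.0119 0.7255]  K=[-0.7342 0.0690; -0.0296 0.6597]  nu=[0.3073, 1.8740]  x^+=[-1.9235, -0.9429]  P^+=[0.8098 0.0249; 0.0249 0.2635]
step 2: x^-=[-2.0744, -0.9429]  P^-=[1.0645 0.0461; 0.0461 0.4735]  H_jac=[-0.4826 0.0000; 0.0000 0.8093]  S=[0.5279 -0.0150; -0.0150 0.6401]  K=[-0.9721 0.0355; -0.0251 0.5981]  nu=[0.7658, -0.2175]  x^+=[-2.8266, -1.0922]  P^+=[0.5638 0.0109; 0.0109 0.2438]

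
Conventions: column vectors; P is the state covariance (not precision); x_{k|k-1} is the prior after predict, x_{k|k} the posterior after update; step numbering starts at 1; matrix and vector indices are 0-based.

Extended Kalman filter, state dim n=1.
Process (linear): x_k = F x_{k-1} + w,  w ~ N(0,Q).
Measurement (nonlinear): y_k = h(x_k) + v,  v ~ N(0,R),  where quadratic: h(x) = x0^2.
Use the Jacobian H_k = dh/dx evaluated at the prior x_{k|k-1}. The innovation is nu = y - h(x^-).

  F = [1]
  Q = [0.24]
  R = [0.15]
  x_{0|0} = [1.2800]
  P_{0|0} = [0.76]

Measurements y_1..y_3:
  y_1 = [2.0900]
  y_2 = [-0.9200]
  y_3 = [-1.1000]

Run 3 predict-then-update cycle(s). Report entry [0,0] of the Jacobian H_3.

step 1: x^-=[1.2800]  P^-=[1.0000]  H_jac=[2.5600]  S=[6.7036]  K=[0.3819]  nu=[0.4516]  x^+=[1.4525]  P^+=[0.0224]
step 2: x^-=[1.4525]  P^-=[0.2624]  H_jac=[2.9049]  S=[2.3641]  K=[0.3224]  nu=[-3.0296]  x^+=[0.4757]  P^+=[0.0166]
step 3: x^-=[0.4757]  P^-=[0.2566]  H_jac=[0.9514]  S=[0.3823]  K=[0.6387]  nu=[-1.3263]  x^+=[-0.3714]  P^+=[0.1007]

H_jac[0,0] = 0.9514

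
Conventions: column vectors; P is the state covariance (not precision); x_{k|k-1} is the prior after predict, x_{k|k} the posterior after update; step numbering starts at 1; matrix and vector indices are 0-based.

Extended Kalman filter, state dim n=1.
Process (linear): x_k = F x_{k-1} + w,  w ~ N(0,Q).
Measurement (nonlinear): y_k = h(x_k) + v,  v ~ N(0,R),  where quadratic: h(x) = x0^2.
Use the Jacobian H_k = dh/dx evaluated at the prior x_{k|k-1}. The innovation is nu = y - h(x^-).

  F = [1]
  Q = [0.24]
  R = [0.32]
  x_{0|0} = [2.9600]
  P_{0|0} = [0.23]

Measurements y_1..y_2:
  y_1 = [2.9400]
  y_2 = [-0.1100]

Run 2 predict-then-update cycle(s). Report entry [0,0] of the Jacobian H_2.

H_jac[0,0] = 3.9907

step 1: x^-=[2.9600]  P^-=[0.4700]  H_jac=[5.9200]  S=[16.7918]  K=[0.1657]  nu=[-5.8216]  x^+=[1.9954]  P^+=[0.0090]
step 2: x^-=[1.9954]  P^-=[0.2490]  H_jac=[3.9907]  S=[4.2849]  K=[0.2319]  nu=[-4.0915]  x^+=[1.0467]  P^+=[0.0186]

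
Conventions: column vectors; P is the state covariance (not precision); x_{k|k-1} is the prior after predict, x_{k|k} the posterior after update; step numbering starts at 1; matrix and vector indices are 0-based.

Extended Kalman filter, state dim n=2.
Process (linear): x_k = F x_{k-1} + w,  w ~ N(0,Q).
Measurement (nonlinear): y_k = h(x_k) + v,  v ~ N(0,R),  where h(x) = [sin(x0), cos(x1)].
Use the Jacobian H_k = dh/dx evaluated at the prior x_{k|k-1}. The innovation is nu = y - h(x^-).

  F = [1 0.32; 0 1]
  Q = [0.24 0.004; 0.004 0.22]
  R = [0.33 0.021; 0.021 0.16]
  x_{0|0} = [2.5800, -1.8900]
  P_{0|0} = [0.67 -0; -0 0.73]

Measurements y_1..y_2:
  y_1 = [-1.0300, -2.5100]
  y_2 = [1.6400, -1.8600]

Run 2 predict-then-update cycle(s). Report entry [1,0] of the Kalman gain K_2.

step 1: x^-=[1.9752, -1.8900]  P^-=[0.9848 0.2376; 0.2376 0.9500]  H_jac=[-0.3935 0.0000; 0.0000 0.9495]  S=[0.4825 -0.0678; -0.0678 1.0164]  K=[-0.7792 0.1700; -0.0698 0.8828]  nu=[-1.9493, -2.1962]  x^+=[3.1209, -3.6927]  P^+=[0.6445 0.0114; 0.0114 0.1472]
step 2: x^-=[1.9392, -3.6927]  P^-=[0.9068 0.0625; 0.0625 0.3672]  H_jac=[-0.3601 0.0000; 0.0000 -0.5236]  S=[0.4476 0.0328; 0.0328 0.2607]  K=[-0.7271 -0.0341; 0.0038 -0.7381]  nu=[0.7071, -1.0080]  x^+=[1.4595, -2.9460]  P^+=[0.6683 0.0396; 0.0396 0.2254]

K[1,0] = 0.0038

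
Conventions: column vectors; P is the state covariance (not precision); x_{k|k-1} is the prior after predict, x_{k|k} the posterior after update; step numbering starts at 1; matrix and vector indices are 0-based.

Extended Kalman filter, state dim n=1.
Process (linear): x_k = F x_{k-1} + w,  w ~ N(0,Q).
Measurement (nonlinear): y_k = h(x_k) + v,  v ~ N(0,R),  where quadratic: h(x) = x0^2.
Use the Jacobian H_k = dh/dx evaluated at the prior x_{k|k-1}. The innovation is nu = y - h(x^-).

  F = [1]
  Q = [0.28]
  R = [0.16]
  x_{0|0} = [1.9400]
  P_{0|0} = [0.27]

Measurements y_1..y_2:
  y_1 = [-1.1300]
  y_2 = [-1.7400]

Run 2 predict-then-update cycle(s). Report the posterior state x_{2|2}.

step 1: x^-=[1.9400]  P^-=[0.5500]  H_jac=[3.8800]  S=[8.4399]  K=[0.2528]  nu=[-4.8936]  x^+=[0.7027]  P^+=[0.0104]
step 2: x^-=[0.7027]  P^-=[0.2904]  H_jac=[1.4053]  S=[0.7336]  K=[0.5564]  nu=[-2.2337]  x^+=[-0.5401]  P^+=[0.0633]

x_post = [-0.5401]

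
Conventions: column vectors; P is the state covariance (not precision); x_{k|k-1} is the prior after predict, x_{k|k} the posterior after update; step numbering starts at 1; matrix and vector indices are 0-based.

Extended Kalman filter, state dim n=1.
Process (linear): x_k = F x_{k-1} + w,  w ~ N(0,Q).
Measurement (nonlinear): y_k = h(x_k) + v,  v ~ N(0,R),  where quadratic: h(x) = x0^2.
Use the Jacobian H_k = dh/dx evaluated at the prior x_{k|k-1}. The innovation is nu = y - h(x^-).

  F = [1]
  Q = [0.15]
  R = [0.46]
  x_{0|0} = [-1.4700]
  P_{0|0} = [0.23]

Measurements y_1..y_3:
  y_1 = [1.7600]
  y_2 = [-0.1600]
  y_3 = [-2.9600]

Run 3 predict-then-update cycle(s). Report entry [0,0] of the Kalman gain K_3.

step 1: x^-=[-1.4700]  P^-=[0.3800]  H_jac=[-2.9400]  S=[3.7446]  K=[-0.2984]  nu=[-0.4009]  x^+=[-1.3504]  P^+=[0.0467]
step 2: x^-=[-1.3504]  P^-=[0.1967]  H_jac=[-2.7008]  S=[1.8946]  K=[-0.2804]  nu=[-1.9836]  x^+=[-0.7943]  P^+=[0.0478]
step 3: x^-=[-0.7943]  P^-=[0.1978]  H_jac=[-1.5885]  S=[0.9590]  K=[-0.3276]  nu=[-3.5909]  x^+=[0.3820]  P^+=[0.0949]

K[0,0] = -0.3276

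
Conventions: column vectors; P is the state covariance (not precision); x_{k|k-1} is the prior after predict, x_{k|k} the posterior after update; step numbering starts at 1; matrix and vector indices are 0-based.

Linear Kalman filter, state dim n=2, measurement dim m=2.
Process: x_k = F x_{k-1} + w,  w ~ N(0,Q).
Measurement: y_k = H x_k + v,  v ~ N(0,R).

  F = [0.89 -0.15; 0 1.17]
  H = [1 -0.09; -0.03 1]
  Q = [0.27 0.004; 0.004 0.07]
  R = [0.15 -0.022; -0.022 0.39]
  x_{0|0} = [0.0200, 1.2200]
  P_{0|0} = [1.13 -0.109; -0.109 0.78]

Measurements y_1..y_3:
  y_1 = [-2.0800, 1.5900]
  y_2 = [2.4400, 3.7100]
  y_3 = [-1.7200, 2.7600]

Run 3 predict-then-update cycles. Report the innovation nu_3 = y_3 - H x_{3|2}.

step 1: x^-=[-0.1652, 1.4274]  P^-=[1.2117 -0.2464; -0.2464 1.1377]  S=[1.4153 -0.4078; -0.4078 1.5436]  K=[0.8865 0.0510; -0.0354 0.7325]  nu=[-1.7863, 0.1576]  x^+=[-1.7408, 1.6061]  P^+=[0.1323 0.0044; 0.0044 0.2866]
step 2: x^-=[-1.7902, 1.8791]  P^-=[0.3800 -0.0417; -0.0417 0.4623]  S=[0.5413 -0.1169; -0.1169 0.8552]  K=[0.7168 0.0358; -0.0381 0.5369]  nu=[4.3994, 1.7772]  x^+=[1.4267, 2.6657]  P^+=[0.1069 0.0014; 0.0014 0.2103]
step 3: x^-=[0.8699, 3.1189]  P^-=[0.3590 -0.0314; -0.0314 0.3578]  S=[0.5176 -0.0965; -0.0965 0.7500]  K=[0.7055 0.0345; -0.0346 0.4739]  nu=[-2.3092, -0.3328]  x^+=[-0.7708, 3.0411]  P^+=[0.1052 0.0011; 0.0011 0.1856]

innov = [-2.3092, -0.3328]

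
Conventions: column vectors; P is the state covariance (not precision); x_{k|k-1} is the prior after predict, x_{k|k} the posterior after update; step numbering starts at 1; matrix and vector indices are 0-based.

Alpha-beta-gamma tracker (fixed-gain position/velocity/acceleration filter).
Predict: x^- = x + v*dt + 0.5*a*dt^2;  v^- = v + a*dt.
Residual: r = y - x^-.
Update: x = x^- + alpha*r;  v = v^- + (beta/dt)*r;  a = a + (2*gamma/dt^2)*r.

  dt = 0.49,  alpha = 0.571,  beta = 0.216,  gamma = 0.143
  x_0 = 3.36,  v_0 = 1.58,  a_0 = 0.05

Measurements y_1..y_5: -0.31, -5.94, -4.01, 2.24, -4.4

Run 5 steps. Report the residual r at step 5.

step 1: x_pred=4.1402  r=-4.4502  x^+=1.5991  v^+=-0.3572  a^+=-5.2509
step 2: x_pred=0.7937  r=-6.7337  x^+=-3.0512  v^+=-5.8985  a^+=-13.2720
step 3: x_pred=-7.5348  r=3.5248  x^+=-5.5221  v^+=-10.8480  a^+=-9.0733
step 4: x_pred=-11.9269  r=14.1669  x^+=-3.8376  v^+=-9.0489  a^+=7.8019
step 5: x_pred=-7.3350  r=2.9350  x^+=-5.6591  v^+=-3.9322  a^+=11.2979

resid = 2.9350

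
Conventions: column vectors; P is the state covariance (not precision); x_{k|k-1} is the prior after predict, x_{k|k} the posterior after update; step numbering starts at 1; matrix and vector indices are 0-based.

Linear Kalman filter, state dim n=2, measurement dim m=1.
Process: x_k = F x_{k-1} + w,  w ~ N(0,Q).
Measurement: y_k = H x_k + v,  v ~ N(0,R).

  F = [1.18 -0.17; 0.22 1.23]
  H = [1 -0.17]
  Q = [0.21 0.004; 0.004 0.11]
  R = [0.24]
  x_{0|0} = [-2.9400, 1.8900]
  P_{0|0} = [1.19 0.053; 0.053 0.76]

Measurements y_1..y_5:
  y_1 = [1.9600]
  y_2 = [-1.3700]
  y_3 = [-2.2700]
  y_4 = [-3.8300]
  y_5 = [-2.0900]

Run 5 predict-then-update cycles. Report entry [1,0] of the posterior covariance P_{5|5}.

P_post[1,0] = 0.4382

step 1: x^-=[-3.7905, 1.6779]  P^-=[1.8677 0.2289; 0.2289 1.3461]  S=[2.0687]  K=[0.8840; 0.0001]  nu=[6.0357]  x^+=[1.5451, 1.6782]  P^+=[0.2511 0.2288; 0.2288 1.3461]
step 2: x^-=[1.5379, 2.4041]  P^-=[0.5067 0.1113; 0.1113 2.2825]  S=[0.7748]  K=[0.6295; -0.3572]  nu=[-2.4992]  x^+=[-0.0354, 3.2968]  P^+=[0.1996 0.2855; 0.2855 2.1837]
step 3: x^-=[-0.6022, 4.0472]  P^-=[0.4365 0.0029; 0.0029 3.5778]  S=[0.7789]  K=[0.5598; -0.7771]  nu=[-0.9797]  x^+=[-1.1507, 4.8086]  P^+=[0.1924 0.3418; 0.3418 3.1074]
step 4: x^-=[-2.1752, 5.6614]  P^-=[0.4307 -0.1126; -0.1126 5.0055]  S=[0.8536]  K=[0.5269; -1.1288]  nu=[-0.6923]  x^+=[-2.5401, 6.4429]  P^+=[0.1936 0.3951; 0.3951 3.9179]
step 5: x^-=[-4.0926, 7.3659]  P^-=[0.4343 -0.2062; -0.2062 6.2607]  S=[0.9254]  K=[0.5072; -1.3730]  nu=[3.2548]  x^+=[-2.4416, 2.8971]  P^+=[0.1962 0.4382; 0.4382 4.5162]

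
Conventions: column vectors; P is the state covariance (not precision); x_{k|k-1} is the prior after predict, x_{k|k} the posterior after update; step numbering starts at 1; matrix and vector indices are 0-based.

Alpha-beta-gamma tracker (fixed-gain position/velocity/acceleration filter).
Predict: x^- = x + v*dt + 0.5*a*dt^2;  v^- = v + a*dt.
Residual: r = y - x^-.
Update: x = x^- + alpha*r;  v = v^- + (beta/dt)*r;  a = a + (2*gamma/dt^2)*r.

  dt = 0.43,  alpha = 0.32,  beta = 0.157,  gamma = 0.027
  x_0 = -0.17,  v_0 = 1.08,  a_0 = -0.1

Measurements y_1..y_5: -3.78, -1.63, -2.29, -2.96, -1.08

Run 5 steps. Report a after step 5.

step 1: x_pred=0.2852  r=-4.0652  x^+=-1.0157  v^+=-0.4473  a^+=-1.2872
step 2: x_pred=-1.3270  r=-0.3030  x^+=-1.4240  v^+=-1.1114  a^+=-1.3757
step 3: x_pred=-2.0291  r=-0.2609  x^+=-2.1126  v^+=-1.7982  a^+=-1.4519
step 4: x_pred=-3.0200  r=0.0600  x^+=-3.0008  v^+=-2.4006  a^+=-1.4344
step 5: x_pred=-4.1657  r=3.0857  x^+=-3.1783  v^+=-1.8908  a^+=-0.5332

a_post = -0.5332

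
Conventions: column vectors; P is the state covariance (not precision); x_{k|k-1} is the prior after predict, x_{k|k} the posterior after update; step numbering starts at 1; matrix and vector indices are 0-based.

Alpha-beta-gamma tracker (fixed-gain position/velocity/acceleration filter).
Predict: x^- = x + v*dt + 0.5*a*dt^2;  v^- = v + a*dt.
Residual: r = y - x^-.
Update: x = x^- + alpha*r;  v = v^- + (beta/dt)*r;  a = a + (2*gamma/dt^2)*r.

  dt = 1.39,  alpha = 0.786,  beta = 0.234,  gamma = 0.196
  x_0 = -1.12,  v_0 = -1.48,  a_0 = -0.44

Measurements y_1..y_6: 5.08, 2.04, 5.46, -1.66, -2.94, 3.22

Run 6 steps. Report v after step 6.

v_post = -2.3146

step 1: x_pred=-3.6023  r=8.6823  x^+=3.2220  v^+=-0.6300  a^+=1.3215
step 2: x_pred=3.6230  r=-1.5830  x^+=2.3788  v^+=0.9405  a^+=1.0004
step 3: x_pred=4.6524  r=0.8076  x^+=5.2872  v^+=2.4669  a^+=1.1642
step 4: x_pred=9.8409  r=-11.5009  x^+=0.8012  v^+=2.1491  a^+=-1.1692
step 5: x_pred=2.6589  r=-5.5989  x^+=-1.7418  v^+=-0.4186  a^+=-2.3051
step 6: x_pred=-4.5506  r=7.7706  x^+=1.5571  v^+=-2.3146  a^+=-0.7286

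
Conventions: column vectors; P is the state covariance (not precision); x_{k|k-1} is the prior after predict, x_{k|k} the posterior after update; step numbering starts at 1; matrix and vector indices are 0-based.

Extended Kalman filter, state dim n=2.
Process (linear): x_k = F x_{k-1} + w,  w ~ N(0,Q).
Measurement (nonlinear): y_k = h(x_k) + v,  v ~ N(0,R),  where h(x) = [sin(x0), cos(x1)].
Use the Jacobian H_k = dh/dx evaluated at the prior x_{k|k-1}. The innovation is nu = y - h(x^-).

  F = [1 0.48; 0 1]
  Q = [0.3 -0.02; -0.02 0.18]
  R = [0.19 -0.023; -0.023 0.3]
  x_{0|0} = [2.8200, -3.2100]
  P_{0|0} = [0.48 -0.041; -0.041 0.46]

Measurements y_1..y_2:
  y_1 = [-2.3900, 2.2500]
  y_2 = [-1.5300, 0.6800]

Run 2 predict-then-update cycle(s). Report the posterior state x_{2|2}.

step 1: x^-=[1.2792, -3.2100]  P^-=[0.8466 0.1598; 0.1598 0.6400]  H_jac=[0.2875 0.0000; 0.0000 -0.0684]  S=[0.2600 -0.0261; -0.0261 0.3030]  K=[0.9408 0.0451; 0.1636 -0.1303]  nu=[-3.3478, 3.2477]  x^+=[-1.7237, -4.1808]  P^+=[0.6181 0.1186; 0.1186 0.6268]
step 2: x^-=[-3.7305, -4.1808]  P^-=[1.1764 0.3994; 0.3994 0.8068]  H_jac=[-0.8315 0.0000; 0.0000 -0.8620]  S=[1.0034 0.2633; 0.2633 0.8995]  K=[-0.9472 -0.1055; -0.1388 -0.7325]  nu=[-2.0855, 1.1869]  x^+=[-1.8804, -4.7608]  P^+=[0.2135 0.0114; 0.0114 0.2512]

x_post = [-1.8804, -4.7608]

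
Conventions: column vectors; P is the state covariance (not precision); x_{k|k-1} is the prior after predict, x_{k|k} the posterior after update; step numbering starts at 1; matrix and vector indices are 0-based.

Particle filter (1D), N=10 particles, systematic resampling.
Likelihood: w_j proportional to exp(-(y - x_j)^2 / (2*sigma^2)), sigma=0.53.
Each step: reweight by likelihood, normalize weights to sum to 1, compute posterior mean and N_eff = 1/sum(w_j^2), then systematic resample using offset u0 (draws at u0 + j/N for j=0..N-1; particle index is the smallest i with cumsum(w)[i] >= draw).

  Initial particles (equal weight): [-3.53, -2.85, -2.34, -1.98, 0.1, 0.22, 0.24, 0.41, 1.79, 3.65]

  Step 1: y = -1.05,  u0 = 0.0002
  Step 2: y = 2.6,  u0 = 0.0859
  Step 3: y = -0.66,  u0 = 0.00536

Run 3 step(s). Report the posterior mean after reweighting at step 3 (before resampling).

step 1: w=[0.0000, 0.0063, 0.1044, 0.4331, 0.1918, 0.1144, 0.1044, 0.0454, 0.0000, 0.0000]  mean=-1.0321  Neff=3.8255  idx=[1, 2, 3, 3, 3, 3, 4, 4, 5, 6]
step 2: w=[0.0000, 0.0000, 0.0000, 0.0000, 0.0000, 0.0000, 0.1221, 0.1221, 0.3461, 0.4098]  mean=0.1989  Neff=3.1496  idx=[6, 7, 8, 8, 8, 8, 9, 9, 9, 9]
step 3: w=[0.1340, 0.1340, 0.0944, 0.0944, 0.0944, 0.0944, 0.0886, 0.0886, 0.0886, 0.0886]  mean=0.1949  Neff=9.7128  idx=[0, 0, 1, 2, 3, 4, 5, 6, 7, 8]

post_mean = 0.1949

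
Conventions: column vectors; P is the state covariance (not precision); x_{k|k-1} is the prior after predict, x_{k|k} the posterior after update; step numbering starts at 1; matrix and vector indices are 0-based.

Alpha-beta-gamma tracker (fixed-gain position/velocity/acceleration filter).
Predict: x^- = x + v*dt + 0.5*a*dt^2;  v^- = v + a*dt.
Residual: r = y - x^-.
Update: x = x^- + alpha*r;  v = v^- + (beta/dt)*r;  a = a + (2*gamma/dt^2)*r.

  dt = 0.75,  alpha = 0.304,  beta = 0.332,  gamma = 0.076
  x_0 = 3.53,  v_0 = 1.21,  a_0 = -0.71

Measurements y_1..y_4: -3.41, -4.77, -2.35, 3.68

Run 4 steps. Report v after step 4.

v_post = -1.5928

step 1: x_pred=4.2378  r=-7.6478  x^+=1.9129  v^+=-2.7079  a^+=-2.7766
step 2: x_pred=-0.8990  r=-3.8710  x^+=-2.0758  v^+=-6.5040  a^+=-3.8226
step 3: x_pred=-8.0289  r=5.6789  x^+=-6.3025  v^+=-6.8571  a^+=-2.2881
step 4: x_pred=-12.0888  r=15.7688  x^+=-7.2951  v^+=-1.5928  a^+=1.9730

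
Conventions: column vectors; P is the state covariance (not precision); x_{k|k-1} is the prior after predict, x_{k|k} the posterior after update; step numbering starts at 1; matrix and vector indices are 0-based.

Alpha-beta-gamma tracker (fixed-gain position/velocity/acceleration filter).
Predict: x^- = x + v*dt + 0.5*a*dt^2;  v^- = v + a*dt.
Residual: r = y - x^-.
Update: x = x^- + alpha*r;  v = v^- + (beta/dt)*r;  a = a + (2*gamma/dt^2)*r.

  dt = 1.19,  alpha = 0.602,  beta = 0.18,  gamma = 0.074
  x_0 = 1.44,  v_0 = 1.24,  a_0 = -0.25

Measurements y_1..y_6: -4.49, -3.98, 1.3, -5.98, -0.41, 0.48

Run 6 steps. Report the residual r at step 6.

resid = 6.3998

step 1: x_pred=2.7386  r=-7.2286  x^+=-1.6130  v^+=-0.1509  a^+=-1.0055
step 2: x_pred=-2.5045  r=-1.4755  x^+=-3.3928  v^+=-1.5706  a^+=-1.1597
step 3: x_pred=-6.0829  r=7.3829  x^+=-1.6384  v^+=-1.8339  a^+=-0.3881
step 4: x_pred=-4.0955  r=-1.8845  x^+=-5.2300  v^+=-2.5807  a^+=-0.5850
step 5: x_pred=-8.7153  r=8.3053  x^+=-3.7155  v^+=-2.0207  a^+=0.2830
step 6: x_pred=-5.9198  r=6.3998  x^+=-2.0671  v^+=-0.7159  a^+=0.9518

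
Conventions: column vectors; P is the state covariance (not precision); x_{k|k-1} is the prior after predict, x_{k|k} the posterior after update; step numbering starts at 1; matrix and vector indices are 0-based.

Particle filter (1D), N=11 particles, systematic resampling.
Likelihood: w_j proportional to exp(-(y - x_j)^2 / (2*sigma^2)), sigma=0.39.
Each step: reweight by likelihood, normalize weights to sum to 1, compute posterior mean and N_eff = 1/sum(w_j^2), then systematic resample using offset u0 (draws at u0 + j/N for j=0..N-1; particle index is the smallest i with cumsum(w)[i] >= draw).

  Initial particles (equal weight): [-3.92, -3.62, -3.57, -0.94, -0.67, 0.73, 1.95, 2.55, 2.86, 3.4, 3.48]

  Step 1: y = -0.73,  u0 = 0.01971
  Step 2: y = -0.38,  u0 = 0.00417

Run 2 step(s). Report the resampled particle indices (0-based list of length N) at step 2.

resampled_idx = [0, 1, 3, 4, 5, 6, 7, 7, 8, 9, 10]

step 1: w=[0.0000, 0.0000, 0.0000, 0.4665, 0.5330, 0.0005, 0.0000, 0.0000, 0.0000, 0.0000, 0.0000]  mean=-0.7953  Neff=1.9931  idx=[3, 3, 3, 3, 3, 4, 4, 4, 4, 4, 4]
step 2: w=[0.0563, 0.0563, 0.0563, 0.0563, 0.0563, 0.1197, 0.1197, 0.1197, 0.1197, 0.1197, 0.1197]  mean=-0.7460  Neff=9.8153  idx=[0, 1, 3, 4, 5, 6, 7, 7, 8, 9, 10]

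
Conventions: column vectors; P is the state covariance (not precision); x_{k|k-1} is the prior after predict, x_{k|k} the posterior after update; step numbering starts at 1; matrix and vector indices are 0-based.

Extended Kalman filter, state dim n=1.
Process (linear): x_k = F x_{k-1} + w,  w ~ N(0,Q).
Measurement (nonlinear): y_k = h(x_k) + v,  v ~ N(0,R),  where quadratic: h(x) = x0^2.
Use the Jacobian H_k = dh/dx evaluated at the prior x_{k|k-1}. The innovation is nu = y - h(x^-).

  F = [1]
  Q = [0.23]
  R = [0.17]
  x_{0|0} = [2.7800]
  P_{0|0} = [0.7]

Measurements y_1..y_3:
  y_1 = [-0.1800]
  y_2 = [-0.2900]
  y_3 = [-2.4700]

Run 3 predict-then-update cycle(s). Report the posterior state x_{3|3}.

step 1: x^-=[2.7800]  P^-=[0.9300]  H_jac=[5.5600]  S=[28.9196]  K=[0.1788]  nu=[-7.9084]  x^+=[1.3660]  P^+=[0.0055]
step 2: x^-=[1.3660]  P^-=[0.2355]  H_jac=[2.7320]  S=[1.9275]  K=[0.3338]  nu=[-2.1559]  x^+=[0.6464]  P^+=[0.0208]
step 3: x^-=[0.6464]  P^-=[0.2508]  H_jac=[1.2929]  S=[0.5892]  K=[0.5503]  nu=[-2.8879]  x^+=[-0.9427]  P^+=[0.0724]

x_post = [-0.9427]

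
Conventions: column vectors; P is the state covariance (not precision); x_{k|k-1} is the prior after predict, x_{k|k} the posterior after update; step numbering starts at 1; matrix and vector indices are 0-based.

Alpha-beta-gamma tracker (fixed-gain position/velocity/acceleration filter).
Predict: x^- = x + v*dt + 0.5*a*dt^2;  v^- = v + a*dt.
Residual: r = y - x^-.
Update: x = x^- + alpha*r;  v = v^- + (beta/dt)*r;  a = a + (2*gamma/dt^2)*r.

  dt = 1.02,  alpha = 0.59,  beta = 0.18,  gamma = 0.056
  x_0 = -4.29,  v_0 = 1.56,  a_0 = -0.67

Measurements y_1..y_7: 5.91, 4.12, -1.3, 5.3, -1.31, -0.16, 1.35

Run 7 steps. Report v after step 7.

step 1: x_pred=-3.0473  r=8.9573  x^+=2.2375  v^+=2.4573  a^+=0.2943
step 2: x_pred=4.8970  r=-0.7770  x^+=4.4386  v^+=2.6203  a^+=0.2106
step 3: x_pred=7.2209  r=-8.5209  x^+=2.1936  v^+=1.3315  a^+=-0.7067
step 4: x_pred=3.1841  r=2.1159  x^+=4.4325  v^+=0.9841  a^+=-0.4789
step 5: x_pred=5.1871  r=-6.4971  x^+=1.3538  v^+=-0.6509  a^+=-1.1783
step 6: x_pred=0.0769  r=-0.2369  x^+=-0.0629  v^+=-1.8946  a^+=-1.2038
step 7: x_pred=-2.6216  r=3.9716  x^+=-0.2783  v^+=-2.4216  a^+=-0.7763

v_post = -2.4216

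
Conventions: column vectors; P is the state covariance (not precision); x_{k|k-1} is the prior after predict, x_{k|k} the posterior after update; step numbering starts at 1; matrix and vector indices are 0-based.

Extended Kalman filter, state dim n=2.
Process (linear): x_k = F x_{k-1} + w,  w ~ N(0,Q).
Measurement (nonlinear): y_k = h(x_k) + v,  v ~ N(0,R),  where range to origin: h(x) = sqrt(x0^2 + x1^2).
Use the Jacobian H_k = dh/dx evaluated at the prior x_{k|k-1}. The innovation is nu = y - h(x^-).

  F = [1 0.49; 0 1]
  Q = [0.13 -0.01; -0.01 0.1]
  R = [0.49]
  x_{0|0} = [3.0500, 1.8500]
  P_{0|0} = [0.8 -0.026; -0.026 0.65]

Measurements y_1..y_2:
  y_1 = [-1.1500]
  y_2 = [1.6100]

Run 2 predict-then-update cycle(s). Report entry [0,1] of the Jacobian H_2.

step 1: x^-=[3.9565, 1.8500]  P^-=[1.0606 0.2825; 0.2825 0.7500]  H_jac=[0.9059 0.4236]  S=[1.7117]  K=[0.6312; 0.3351]  nu=[-5.5177]  x^+=[0.4737, 0.0010]  P^+=[0.3786 -0.0795; -0.0795 0.5578]
step 2: x^-=[0.4742, 0.0010]  P^-=[0.5646 0.1838; 0.1838 0.6578]  H_jac=[1.0000 0.0021]  S=[1.0554]  K=[0.5353; 0.1754]  nu=[1.1358]  x^+=[1.0822, 0.2003]  P^+=[0.2621 0.0846; 0.0846 0.6253]

H_jac[0,1] = 0.0021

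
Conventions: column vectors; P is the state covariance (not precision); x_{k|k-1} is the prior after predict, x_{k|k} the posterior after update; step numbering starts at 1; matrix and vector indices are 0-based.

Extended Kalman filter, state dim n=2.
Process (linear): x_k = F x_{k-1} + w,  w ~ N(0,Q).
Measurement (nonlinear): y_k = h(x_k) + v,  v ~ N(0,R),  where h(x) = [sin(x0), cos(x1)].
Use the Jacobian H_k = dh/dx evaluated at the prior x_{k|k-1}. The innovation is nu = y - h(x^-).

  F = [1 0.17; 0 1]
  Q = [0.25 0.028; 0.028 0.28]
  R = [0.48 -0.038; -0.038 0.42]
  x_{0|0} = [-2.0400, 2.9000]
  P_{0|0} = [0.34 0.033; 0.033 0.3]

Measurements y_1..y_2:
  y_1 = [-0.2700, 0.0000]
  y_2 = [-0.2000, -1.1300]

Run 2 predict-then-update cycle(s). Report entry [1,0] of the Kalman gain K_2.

step 1: x^-=[-1.5470, 2.9000]  P^-=[0.6099 0.1120; 0.1120 0.5800]  H_jac=[0.0238 0.0000; 0.0000 -0.2392]  S=[0.4803 -0.0386; -0.0386 0.4532]  K=[0.0256 -0.0569; -0.0192 -0.3078]  nu=[0.7297, 0.9710]  x^+=[-1.5836, 2.5871]  P^+=[0.6080 0.1040; 0.1040 0.5373]
step 2: x^-=[-1.1438, 2.5871]  P^-=[0.9089 0.2234; 0.2234 0.8173]  H_jac=[0.4142 0.0000; 0.0000 -0.5265]  S=[0.6359 -0.0867; -0.0867 0.6466]  K=[0.5777 -0.1044; 0.0557 -0.6581]  nu=[0.7102, -0.2798]  x^+=[-0.7043, 2.8108]  P^+=[0.6791 0.1250; 0.1250 0.5290]

K[1,0] = 0.0557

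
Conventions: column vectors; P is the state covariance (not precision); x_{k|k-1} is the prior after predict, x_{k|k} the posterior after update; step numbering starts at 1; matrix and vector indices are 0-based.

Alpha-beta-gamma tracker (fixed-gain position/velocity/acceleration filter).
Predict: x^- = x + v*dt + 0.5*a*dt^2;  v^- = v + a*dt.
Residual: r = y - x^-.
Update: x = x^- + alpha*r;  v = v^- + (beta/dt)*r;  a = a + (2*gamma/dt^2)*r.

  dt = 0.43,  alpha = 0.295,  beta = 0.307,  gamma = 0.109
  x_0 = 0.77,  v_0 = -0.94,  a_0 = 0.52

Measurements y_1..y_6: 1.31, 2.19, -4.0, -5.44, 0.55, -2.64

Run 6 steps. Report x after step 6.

x_post = -5.5956

step 1: x_pred=0.4139  r=0.8961  x^+=0.6782  v^+=-0.0766  a^+=1.5765
step 2: x_pred=0.7910  r=1.3990  x^+=1.2037  v^+=1.6001  a^+=3.2259
step 3: x_pred=2.1900  r=-6.1900  x^+=0.3640  v^+=-1.4321  a^+=-4.0722
step 4: x_pred=-0.6283  r=-4.8117  x^+=-2.0478  v^+=-6.6185  a^+=-9.7452
step 5: x_pred=-5.7947  r=6.3447  x^+=-3.9230  v^+=-6.2791  a^+=-2.2648
step 6: x_pred=-6.8324  r=4.1924  x^+=-5.5956  v^+=-4.2598  a^+=2.6781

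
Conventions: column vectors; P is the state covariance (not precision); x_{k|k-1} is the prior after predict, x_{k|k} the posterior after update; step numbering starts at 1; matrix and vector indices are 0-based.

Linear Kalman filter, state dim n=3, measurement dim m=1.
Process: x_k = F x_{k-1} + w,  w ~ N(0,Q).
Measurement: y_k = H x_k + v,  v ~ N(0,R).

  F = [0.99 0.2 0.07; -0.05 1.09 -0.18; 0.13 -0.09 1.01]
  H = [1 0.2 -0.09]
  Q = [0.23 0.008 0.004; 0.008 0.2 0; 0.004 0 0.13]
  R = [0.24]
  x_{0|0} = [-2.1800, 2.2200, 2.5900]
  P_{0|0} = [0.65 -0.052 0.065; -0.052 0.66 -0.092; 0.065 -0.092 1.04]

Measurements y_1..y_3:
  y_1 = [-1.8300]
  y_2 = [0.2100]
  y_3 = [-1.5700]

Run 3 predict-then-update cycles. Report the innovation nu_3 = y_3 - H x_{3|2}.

innov = [-1.9665]

step 1: x^-=[-1.5329, 2.0626, 2.1327]  P^-=[0.8844 0.0355 0.2002; 0.0355 1.0624 -0.3732; 0.2002 -0.3732 1.2422]  S=[1.1686]  K=[0.7475; 0.2409; 0.0117]  nu=[-0.5177]  x^+=[-1.9199, 1.9379, 2.1266]  P^+=[0.2315 -0.1750 0.1899; -0.1750 0.9946 -0.3765; 0.1899 -0.3765 1.2421]
step 2: x^-=[-1.3642, 1.8255, 1.7239]  P^-=[0.4492 -0.0390 0.2327; -0.0390 1.5927 -0.7851; 0.2327 -0.7851 1.5314]  S=[0.7361]  K=[0.5712; 0.4757; -0.0845]  nu=[1.3643]  x^+=[-0.5849, 2.4745, 1.6087]  P^+=[0.2090 -0.2391 0.2682; -0.2391 1.4261 -0.7555; 0.2682 -0.7555 1.5262]
step 3: x^-=[0.0284, 2.4368, 1.3260]  P^-=[0.4208 -0.0454 0.2510; -0.0454 2.2717 -1.3175; 0.2510 -1.3175 1.9153]  S=[0.7512]  K=[0.5179; 0.7022; -0.2462]  nu=[-1.9665]  x^+=[-0.9901, 1.0561, 1.8101]  P^+=[0.2192 -0.3186 0.3467; -0.3186 1.9013 -1.1877; 0.3467 -1.1877 1.8698]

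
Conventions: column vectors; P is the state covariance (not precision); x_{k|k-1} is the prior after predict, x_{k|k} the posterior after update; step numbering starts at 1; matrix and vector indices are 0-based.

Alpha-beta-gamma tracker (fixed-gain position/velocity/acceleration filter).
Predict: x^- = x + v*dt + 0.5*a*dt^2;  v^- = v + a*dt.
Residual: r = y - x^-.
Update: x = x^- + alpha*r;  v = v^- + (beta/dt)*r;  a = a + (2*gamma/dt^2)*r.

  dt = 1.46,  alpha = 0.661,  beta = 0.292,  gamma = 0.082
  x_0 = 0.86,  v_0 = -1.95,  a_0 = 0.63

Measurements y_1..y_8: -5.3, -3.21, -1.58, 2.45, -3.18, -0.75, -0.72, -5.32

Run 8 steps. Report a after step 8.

step 1: x_pred=-1.3155  r=-3.9845  x^+=-3.9493  v^+=-1.8271  a^+=0.3234
step 2: x_pred=-6.2721  r=3.0621  x^+=-4.2480  v^+=-0.7424  a^+=0.5590
step 3: x_pred=-4.7362  r=3.1562  x^+=-2.6499  v^+=0.7050  a^+=0.8019
step 4: x_pred=-0.7660  r=3.2160  x^+=1.3598  v^+=2.5189  a^+=1.0493
step 5: x_pred=6.1557  r=-9.3357  x^+=-0.0152  v^+=2.1838  a^+=0.3310
step 6: x_pred=3.5259  r=-4.2759  x^+=0.6995  v^+=1.8119  a^+=0.0021
step 7: x_pred=3.3471  r=-4.0671  x^+=0.6587  v^+=1.0015  a^+=-0.3109
step 8: x_pred=1.7896  r=-7.1096  x^+=-2.9099  v^+=-0.8743  a^+=-0.8578

a_post = -0.8578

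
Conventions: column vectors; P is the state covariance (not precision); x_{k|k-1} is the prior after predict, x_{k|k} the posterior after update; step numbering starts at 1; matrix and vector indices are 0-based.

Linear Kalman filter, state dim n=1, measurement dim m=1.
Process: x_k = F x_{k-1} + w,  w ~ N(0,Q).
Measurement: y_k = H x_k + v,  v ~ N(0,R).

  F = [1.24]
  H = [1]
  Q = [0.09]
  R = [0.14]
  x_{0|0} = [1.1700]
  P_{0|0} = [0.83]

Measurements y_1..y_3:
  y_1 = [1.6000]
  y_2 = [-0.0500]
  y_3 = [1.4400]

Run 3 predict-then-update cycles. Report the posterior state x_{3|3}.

step 1: x^-=[1.4508]  P^-=[1.3662]  S=[1.5062]  K=[0.9071]  nu=[0.1492]  x^+=[1.5861]  P^+=[0.1270]
step 2: x^-=[1.9668]  P^-=[0.2853]  S=[0.4253]  K=[0.6708]  nu=[-2.0168]  x^+=[0.6140]  P^+=[0.0939]
step 3: x^-=[0.7613]  P^-=[0.2344]  S=[0.3744]  K=[0.6261]  nu=[0.6787]  x^+=[1.1862]  P^+=[0.0876]

x_post = [1.1862]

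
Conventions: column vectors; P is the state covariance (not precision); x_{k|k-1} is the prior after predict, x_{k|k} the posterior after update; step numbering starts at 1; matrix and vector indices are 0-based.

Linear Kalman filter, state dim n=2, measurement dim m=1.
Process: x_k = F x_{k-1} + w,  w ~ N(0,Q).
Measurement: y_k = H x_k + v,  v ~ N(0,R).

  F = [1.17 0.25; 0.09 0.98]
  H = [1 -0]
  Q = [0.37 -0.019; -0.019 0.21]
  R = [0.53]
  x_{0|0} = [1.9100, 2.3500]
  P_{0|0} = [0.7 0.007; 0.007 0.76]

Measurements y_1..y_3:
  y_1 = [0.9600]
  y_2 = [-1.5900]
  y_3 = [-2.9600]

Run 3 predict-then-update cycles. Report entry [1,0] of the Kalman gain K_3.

step 1: x^-=[2.8222, 2.4749]  P^-=[1.3798 0.2491; 0.2491 0.9468]  S=[1.9098]  K=[0.7225; 0.1304]  nu=[-1.8622]  x^+=[1.4768, 2.2320]  P^+=[0.3829 0.0691; 0.0691 0.9143]
step 2: x^-=[2.2858, 2.3203]  P^-=[0.9918 0.3261; 0.3261 1.1034]  S=[1.5218]  K=[0.6517; 0.2143]  nu=[-3.8758]  x^+=[-0.2401, 1.4896]  P^+=[0.3454 0.1136; 0.1136 1.0335]
step 3: x^-=[0.0915, 1.4382]  P^-=[0.9739 0.4034; 0.4034 1.2254]  S=[1.5039]  K=[0.6476; 0.2682]  nu=[-3.0515]  x^+=[-1.8846, 0.6197]  P^+=[0.3432 0.1422; 0.1422 1.1172]

K[1,0] = 0.2682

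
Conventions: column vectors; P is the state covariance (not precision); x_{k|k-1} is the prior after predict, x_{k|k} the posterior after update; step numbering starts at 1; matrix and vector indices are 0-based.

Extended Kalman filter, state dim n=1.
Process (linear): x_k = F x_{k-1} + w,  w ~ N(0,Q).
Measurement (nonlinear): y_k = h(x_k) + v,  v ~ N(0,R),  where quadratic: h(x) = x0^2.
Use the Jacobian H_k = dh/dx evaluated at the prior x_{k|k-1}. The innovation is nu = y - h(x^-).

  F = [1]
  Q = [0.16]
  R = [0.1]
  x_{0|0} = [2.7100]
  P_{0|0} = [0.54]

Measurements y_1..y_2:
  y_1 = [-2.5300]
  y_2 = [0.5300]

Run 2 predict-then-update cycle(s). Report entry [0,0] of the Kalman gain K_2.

step 1: x^-=[2.7100]  P^-=[0.7000]  H_jac=[5.4200]  S=[20.6635]  K=[0.1836]  nu=[-9.8741]  x^+=[0.8970]  P^+=[0.0034]
step 2: x^-=[0.8970]  P^-=[0.1634]  H_jac=[1.7941]  S=[0.6259]  K=[0.4683]  nu=[-0.2747]  x^+=[0.7684]  P^+=[0.0261]

K[0,0] = 0.4683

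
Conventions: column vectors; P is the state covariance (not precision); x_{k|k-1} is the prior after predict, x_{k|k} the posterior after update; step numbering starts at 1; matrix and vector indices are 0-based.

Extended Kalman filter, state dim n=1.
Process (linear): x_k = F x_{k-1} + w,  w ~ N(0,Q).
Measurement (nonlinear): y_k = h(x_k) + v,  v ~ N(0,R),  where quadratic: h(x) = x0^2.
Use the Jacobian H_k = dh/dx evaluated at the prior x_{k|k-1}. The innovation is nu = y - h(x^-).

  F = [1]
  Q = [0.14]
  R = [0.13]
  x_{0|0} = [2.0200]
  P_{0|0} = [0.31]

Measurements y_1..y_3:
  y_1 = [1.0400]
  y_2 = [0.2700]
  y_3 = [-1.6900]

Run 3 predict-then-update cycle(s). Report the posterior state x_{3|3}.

x_post = [-0.2927]

step 1: x^-=[2.0200]  P^-=[0.4500]  H_jac=[4.0400]  S=[7.4747]  K=[0.2432]  nu=[-3.0404]  x^+=[1.2805]  P^+=[0.0078]
step 2: x^-=[1.2805]  P^-=[0.1478]  H_jac=[2.5610]  S=[1.0996]  K=[0.3443]  nu=[-1.3697]  x^+=[0.8089]  P^+=[0.0175]
step 3: x^-=[0.8089]  P^-=[0.1575]  H_jac=[1.6178]  S=[0.5422]  K=[0.4699]  nu=[-2.3443]  x^+=[-0.2927]  P^+=[0.0378]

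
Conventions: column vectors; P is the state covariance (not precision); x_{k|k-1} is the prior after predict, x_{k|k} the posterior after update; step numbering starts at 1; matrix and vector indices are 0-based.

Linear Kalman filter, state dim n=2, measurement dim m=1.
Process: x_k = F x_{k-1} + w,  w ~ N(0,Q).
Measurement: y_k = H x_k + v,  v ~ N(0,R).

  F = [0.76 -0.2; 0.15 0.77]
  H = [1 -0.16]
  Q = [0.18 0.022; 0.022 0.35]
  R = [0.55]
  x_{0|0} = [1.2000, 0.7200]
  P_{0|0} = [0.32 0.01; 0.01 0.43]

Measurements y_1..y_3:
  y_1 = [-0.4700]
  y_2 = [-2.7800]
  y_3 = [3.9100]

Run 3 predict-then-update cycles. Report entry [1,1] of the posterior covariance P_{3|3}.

P_post[1,1] = 0.7433

step 1: x^-=[0.7680, 0.7344]  P^-=[0.3790 -0.0022; -0.0022 0.6145]  S=[0.9454]  K=[0.4012; -0.1063]  nu=[-1.1205]  x^+=[0.3184, 0.8535]  P^+=[0.2268 0.0381; 0.0381 0.6038]
step 2: x^-=[0.0713, 0.7050]  P^-=[0.3235 -0.0240; -0.0240 0.7219]  S=[0.8997]  K=[0.3639; -0.1550]  nu=[-2.7385]  x^+=[-0.9252, 1.1294]  P^+=[0.2044 0.0268; 0.0268 0.7003]
step 3: x^-=[-0.9290, 0.7309]  P^-=[0.3179 -0.0477; -0.0477 0.7760]  S=[0.9031]  K=[0.3605; -0.1903]  nu=[4.9560]  x^+=[0.8577, -0.2121]  P^+=[0.2006 0.0143; 0.0143 0.7433]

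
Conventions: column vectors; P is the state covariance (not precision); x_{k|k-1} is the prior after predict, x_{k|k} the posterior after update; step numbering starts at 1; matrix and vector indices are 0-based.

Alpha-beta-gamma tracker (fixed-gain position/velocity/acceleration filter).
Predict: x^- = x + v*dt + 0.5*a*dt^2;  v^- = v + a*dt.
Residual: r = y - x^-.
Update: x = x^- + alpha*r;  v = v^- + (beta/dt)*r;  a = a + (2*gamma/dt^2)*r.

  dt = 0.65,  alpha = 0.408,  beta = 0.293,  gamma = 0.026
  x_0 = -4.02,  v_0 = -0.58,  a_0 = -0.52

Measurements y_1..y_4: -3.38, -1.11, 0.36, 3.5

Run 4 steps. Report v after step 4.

step 1: x_pred=-4.5068  r=1.1268  x^+=-4.0471  v^+=-0.4101  a^+=-0.3813
step 2: x_pred=-4.3942  r=3.2842  x^+=-3.0542  v^+=0.8225  a^+=0.0229
step 3: x_pred=-2.5148  r=2.8748  x^+=-1.3419  v^+=2.1332  a^+=0.3767
step 4: x_pred=0.1243  r=3.3757  x^+=1.5016  v^+=3.8998  a^+=0.7922

v_post = 3.8998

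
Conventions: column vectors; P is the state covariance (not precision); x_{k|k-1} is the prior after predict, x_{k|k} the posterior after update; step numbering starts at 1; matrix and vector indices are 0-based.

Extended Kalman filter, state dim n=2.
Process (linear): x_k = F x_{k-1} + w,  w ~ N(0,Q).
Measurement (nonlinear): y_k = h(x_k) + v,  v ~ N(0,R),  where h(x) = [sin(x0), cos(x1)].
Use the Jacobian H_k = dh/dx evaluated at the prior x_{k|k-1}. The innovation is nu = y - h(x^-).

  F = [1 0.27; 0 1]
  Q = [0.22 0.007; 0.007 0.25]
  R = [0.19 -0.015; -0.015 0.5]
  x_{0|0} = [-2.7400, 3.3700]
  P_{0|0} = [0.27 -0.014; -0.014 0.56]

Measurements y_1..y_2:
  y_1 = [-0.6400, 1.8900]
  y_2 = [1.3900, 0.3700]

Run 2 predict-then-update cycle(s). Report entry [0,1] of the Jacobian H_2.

H_jac[0,1] = 0.0000

step 1: x^-=[-1.8301, 3.3700]  P^-=[0.5233 0.1442; 0.1442 0.8100]  H_jac=[-0.2564 0.0000; 0.0000 0.2264]  S=[0.2244 -0.0234; -0.0234 0.5415]  K=[-0.5943 0.0346; -0.1301 0.3331]  nu=[0.3266, 2.8640]  x^+=[-1.9250, 4.2814]  P^+=[0.4424 0.1159; 0.1159 0.7441]
step 2: x^-=[-0.7690, 4.2814]  P^-=[0.7792 0.3238; 0.3238 0.9941]  H_jac=[0.7186 0.0000; 0.0000 0.9086]  S=[0.5924 0.1964; 0.1964 1.3206]  K=[0.9166 0.0864; 0.1746 0.6580]  nu=[2.0854, 0.7877]  x^+=[1.2106, 5.1639]  P^+=[0.2405 0.0324; 0.0324 0.3592]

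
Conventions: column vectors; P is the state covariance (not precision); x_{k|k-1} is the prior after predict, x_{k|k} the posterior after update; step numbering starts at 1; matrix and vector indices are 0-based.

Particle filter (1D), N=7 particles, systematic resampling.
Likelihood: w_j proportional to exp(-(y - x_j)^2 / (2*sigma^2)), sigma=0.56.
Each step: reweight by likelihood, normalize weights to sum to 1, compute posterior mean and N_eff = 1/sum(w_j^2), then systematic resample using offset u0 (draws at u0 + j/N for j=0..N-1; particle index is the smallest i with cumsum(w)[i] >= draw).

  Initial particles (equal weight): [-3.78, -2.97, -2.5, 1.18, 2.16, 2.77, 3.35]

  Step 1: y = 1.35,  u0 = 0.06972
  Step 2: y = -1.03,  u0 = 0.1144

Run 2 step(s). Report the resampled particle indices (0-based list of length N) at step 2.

resampled_idx = [0, 1, 2, 2, 3, 4, 4]

step 1: w=[0.0000, 0.0000, 0.0000, 0.7084, 0.2606, 0.0298, 0.0013]  mean=1.4855  Neff=1.7526  idx=[3, 3, 3, 3, 3, 4, 4]
step 2: w=[0.2000, 0.2000, 0.2000, 0.2000, 0.2000, 0.0000, 0.0000]  mean=1.1801  Neff=5.0009  idx=[0, 1, 2, 2, 3, 4, 4]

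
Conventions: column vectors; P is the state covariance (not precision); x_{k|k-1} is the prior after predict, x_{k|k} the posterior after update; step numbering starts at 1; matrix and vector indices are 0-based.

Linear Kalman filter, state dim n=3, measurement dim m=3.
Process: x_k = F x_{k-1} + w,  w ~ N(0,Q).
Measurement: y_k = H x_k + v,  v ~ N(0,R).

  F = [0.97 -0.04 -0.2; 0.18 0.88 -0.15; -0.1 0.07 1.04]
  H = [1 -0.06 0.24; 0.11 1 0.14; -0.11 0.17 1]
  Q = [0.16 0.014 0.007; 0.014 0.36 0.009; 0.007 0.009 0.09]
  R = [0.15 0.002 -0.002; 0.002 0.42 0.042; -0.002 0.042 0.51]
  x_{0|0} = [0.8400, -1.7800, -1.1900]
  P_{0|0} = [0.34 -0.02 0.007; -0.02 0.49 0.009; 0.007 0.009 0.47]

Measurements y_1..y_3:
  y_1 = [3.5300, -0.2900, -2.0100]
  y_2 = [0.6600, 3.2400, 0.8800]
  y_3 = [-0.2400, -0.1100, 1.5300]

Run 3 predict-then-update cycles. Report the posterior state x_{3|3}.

step 1: x^-=[1.1240, -1.2367, -1.4462]  P^-=[0.4985 0.0505 -0.1198; 0.0505 0.7520 -0.0292; -0.1198 -0.0292 0.6043]  S=[0.6232 0.0555 -0.0267; 0.0555 1.1891 0.2026; -0.0267 0.2026 1.1566]  K=[0.7372 0.0635 -0.1377; -0.0612 0.6422 -0.0334; 0.0718 -0.0601 0.5418]  nu=[2.6789, 1.0255, -0.2299]  x^+=[3.1958, -0.7344, -1.4402]  P^+=[0.1259 0.0166 -0.0580; 0.0166 0.2711 -0.0342; -0.0580 -0.0342 0.2731]
step 2: x^-=[3.4174, 0.1450, -1.8688]  P^-=[0.3105 0.0651 -0.1194; 0.0651 0.5976 -0.0631; -0.1194 -0.0631 0.3948]  S=[0.4221 0.0437 -0.0510; 0.0437 1.0221 0.1133; -0.0510 0.1133 0.9282]  K=[0.6362 0.0676 -0.1268; -0.0325 0.5889 -0.0399; 0.0106 -0.0694 0.4370]  nu=[-2.3001, 2.9807, 3.1001]  x^+=[1.7625, 1.8514, -0.7455]  P^+=[0.1100 0.0198 -0.0543; 0.0198 0.2484 -0.0356; -0.0543 -0.0356 0.2200]
step 3: x^-=[1.7847, 2.0583, -0.8219]  P^-=[0.2917 0.0638 -0.1026; 0.0638 0.5795 -0.0567; -0.1026 -0.0567 0.3361]  S=[0.4079 0.0438 -0.0469; 0.0438 1.0046 0.1105; -0.0469 0.1105 0.8673]  K=[0.6247 0.0668 -0.1176; -0.0287 0.5811 -0.0354; 0.0072 -0.0649 0.3981]  nu=[-1.7039, -2.2495, 2.1983]  x^+=[0.3114, 0.7221, 0.1869]  P^+=[0.1072 0.0196 -0.0499; 0.0196 0.2450 -0.0331; -0.0499 -0.0331 0.2004]

x_post = [0.3114, 0.7221, 0.1869]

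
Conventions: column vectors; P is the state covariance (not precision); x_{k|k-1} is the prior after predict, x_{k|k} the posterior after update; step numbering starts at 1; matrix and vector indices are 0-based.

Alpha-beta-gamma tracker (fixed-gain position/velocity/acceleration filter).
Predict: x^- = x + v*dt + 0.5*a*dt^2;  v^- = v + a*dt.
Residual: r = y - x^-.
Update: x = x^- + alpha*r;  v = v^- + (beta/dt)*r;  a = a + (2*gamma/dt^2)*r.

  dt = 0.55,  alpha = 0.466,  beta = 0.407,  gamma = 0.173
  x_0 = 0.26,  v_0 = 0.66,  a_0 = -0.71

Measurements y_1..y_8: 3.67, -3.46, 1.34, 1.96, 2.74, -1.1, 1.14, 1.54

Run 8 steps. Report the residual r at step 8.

step 1: x_pred=0.5156  r=3.1544  x^+=1.9856  v^+=2.6037  a^+=2.8980
step 2: x_pred=3.8559  r=-7.3159  x^+=0.4467  v^+=-1.2162  a^+=-5.4700
step 3: x_pred=-1.0495  r=2.3895  x^+=0.0640  v^+=-2.4564  a^+=-2.7369
step 4: x_pred=-1.7010  r=3.6610  x^+=0.0050  v^+=-1.2526  a^+=1.4506
step 5: x_pred=-0.4645  r=3.2045  x^+=1.0288  v^+=1.9166  a^+=5.1158
step 6: x_pred=2.8567  r=-3.9567  x^+=1.0129  v^+=1.8023  a^+=0.5902
step 7: x_pred=2.0934  r=-0.9534  x^+=1.6491  v^+=1.4214  a^+=-0.5003
step 8: x_pred=2.3552  r=-0.8152  x^+=1.9753  v^+=0.5430  a^+=-1.4328

resid = -0.8152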